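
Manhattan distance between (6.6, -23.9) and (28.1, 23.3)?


|6.6-28.1| + |(-23.9)-23.3| = 21.5 + 47.2 = 68.7

68.7


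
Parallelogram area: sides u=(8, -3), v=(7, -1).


|u x v| = |8*(-1) - (-3)*7|
= |(-8) - (-21)| = 13

13


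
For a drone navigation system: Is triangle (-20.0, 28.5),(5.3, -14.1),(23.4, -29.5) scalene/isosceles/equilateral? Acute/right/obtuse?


Side lengths squared: AB^2=2454.85, BC^2=564.77, CA^2=5247.56
Sorted: [564.77, 2454.85, 5247.56]
By sides: Scalene, By angles: Obtuse

Scalene, Obtuse


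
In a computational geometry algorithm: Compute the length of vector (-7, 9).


|u| = sqrt((-7)^2 + 9^2) = sqrt(130) = 11.4018

11.4018


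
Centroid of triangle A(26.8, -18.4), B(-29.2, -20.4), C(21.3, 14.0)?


Centroid = ((x_A+x_B+x_C)/3, (y_A+y_B+y_C)/3)
= ((26.8+(-29.2)+21.3)/3, ((-18.4)+(-20.4)+14)/3)
= (6.3, -8.2667)

(6.3, -8.2667)


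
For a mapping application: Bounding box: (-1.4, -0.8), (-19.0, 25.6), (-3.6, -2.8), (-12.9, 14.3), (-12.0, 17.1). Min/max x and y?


x range: [-19, -1.4]
y range: [-2.8, 25.6]
Bounding box: (-19,-2.8) to (-1.4,25.6)

(-19,-2.8) to (-1.4,25.6)


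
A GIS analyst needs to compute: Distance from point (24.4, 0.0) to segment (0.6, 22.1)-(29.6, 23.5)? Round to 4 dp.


Project P onto AB: t = 0.7821 (clamped to [0,1])
Closest point on segment: (23.2802, 23.1949)
Distance: 23.2219

23.2219


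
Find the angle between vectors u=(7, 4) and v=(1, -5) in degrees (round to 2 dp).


u.v = -13, |u| = sqrt(65) = 8.0623, |v| = sqrt(26) = 5.099
cos(theta) = u.v/(|u||v|) = -13/sqrt(1690) = -0.316228
theta = acos(-0.316228) = 108.43 degrees

108.43 degrees


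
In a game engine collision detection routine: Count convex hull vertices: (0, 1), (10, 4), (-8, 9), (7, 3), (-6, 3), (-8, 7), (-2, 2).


Convex hull vertices (CCW): (-8, 7), (-6, 3), (0, 1), (7, 3), (10, 4), (-8, 9)
Count = 6

6


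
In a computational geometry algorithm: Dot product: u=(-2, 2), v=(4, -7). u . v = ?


u . v = u_x*v_x + u_y*v_y = (-2)*4 + 2*(-7)
= (-8) + (-14) = -22

-22


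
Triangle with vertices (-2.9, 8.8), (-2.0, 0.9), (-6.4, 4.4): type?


Side lengths squared: AB^2=63.22, BC^2=31.61, CA^2=31.61
Sorted: [31.61, 31.61, 63.22]
By sides: Isosceles, By angles: Right

Isosceles, Right


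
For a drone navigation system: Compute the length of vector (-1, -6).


|u| = sqrt((-1)^2 + (-6)^2) = sqrt(37) = 6.0828

6.0828


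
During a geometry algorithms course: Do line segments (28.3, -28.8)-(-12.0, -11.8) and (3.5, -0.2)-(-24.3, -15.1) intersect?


Cross products: d1=1164.6, d2=91.53, d3=-730.98, d4=342.09
d1*d2 < 0 and d3*d4 < 0? no

No, they don't intersect


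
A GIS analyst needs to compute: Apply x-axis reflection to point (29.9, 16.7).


Reflection over x-axis: (x,y) -> (x,-y)
(29.9, 16.7) -> (29.9, -16.7)

(29.9, -16.7)


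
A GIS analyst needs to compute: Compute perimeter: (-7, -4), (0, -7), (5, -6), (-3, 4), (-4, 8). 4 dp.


Sides: (-7, -4)->(0, -7): sqrt(58) = 7.615773, (0, -7)->(5, -6): sqrt(26) = 5.09902, (5, -6)->(-3, 4): sqrt(164) = 12.806248, (-3, 4)->(-4, 8): sqrt(17) = 4.123106, (-4, 8)->(-7, -4): sqrt(153) = 12.369317
Sum = 42.013464
Perimeter = 42.0135

42.0135


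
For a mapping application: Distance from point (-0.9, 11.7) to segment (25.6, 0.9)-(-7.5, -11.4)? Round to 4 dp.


Project P onto AB: t = 0.5969 (clamped to [0,1])
Closest point on segment: (5.8417, -6.4422)
Distance: 19.3543

19.3543


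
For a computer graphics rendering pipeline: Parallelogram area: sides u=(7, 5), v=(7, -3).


|u x v| = |7*(-3) - 5*7|
= |(-21) - 35| = 56

56


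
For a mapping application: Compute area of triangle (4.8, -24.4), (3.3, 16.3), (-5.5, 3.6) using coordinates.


Area = |x_A(y_B-y_C) + x_B(y_C-y_A) + x_C(y_A-y_B)|/2
= |60.96 + 92.4 + 223.85|/2
= 377.21/2 = 188.605

188.605


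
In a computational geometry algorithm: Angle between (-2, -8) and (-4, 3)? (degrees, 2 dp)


u.v = -16, |u| = sqrt(68) = 8.2462, |v| = sqrt(25) = 5
cos(theta) = u.v/(|u||v|) = -16/sqrt(1700) = -0.388057
theta = acos(-0.388057) = 112.83 degrees

112.83 degrees


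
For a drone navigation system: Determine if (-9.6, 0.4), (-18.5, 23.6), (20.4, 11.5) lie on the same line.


Cross product: ((-18.5)-(-9.6))*(11.5-0.4) - (23.6-0.4)*(20.4-(-9.6))
= -794.79

No, not collinear


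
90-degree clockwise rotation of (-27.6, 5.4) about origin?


90° CW: (x,y) -> (y, -x)
(-27.6,5.4) -> (5.4, 27.6)

(5.4, 27.6)


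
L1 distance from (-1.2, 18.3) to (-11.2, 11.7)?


|(-1.2)-(-11.2)| + |18.3-11.7| = 10 + 6.6 = 16.6

16.6


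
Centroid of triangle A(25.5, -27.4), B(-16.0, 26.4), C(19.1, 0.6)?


Centroid = ((x_A+x_B+x_C)/3, (y_A+y_B+y_C)/3)
= ((25.5+(-16)+19.1)/3, ((-27.4)+26.4+0.6)/3)
= (9.5333, -0.1333)

(9.5333, -0.1333)


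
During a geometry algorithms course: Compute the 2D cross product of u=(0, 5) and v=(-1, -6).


u x v = u_x*v_y - u_y*v_x = 0*(-6) - 5*(-1)
= 0 - (-5) = 5

5


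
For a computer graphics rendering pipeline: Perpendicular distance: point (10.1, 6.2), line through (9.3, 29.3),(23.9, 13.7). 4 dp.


|cross product| = 324.78
|line direction| = sqrt(456.52) = 21.3663
Distance = 324.78/sqrt(456.52) = 15.2006

15.2006


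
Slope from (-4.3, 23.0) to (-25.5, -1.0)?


slope = (y2-y1)/(x2-x1) = ((-1)-23)/((-25.5)-(-4.3)) = (-24)/(-21.2) = 1.1321

1.1321


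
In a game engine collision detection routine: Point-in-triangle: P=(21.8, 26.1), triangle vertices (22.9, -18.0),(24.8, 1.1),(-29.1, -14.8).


Cross products: AB x AP = 104.8, BC x BP = -1395.2, CA x CP = 2289.68
All same sign? no

No, outside


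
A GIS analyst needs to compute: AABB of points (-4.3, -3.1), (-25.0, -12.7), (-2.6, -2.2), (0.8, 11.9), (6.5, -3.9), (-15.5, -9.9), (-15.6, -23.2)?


x range: [-25, 6.5]
y range: [-23.2, 11.9]
Bounding box: (-25,-23.2) to (6.5,11.9)

(-25,-23.2) to (6.5,11.9)


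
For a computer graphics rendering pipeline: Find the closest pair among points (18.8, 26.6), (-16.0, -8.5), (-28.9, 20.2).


d(P0,P1) = 49.4272, d(P0,P2) = 48.1274, d(P1,P2) = 31.4659
Closest: P1 and P2

Closest pair: (-16.0, -8.5) and (-28.9, 20.2), distance = 31.4659


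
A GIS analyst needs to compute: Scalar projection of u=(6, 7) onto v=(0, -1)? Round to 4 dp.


u.v = -7, |v| = sqrt(1) = 1
Scalar projection = u.v / |v| = -7 / sqrt(1) = -7

-7


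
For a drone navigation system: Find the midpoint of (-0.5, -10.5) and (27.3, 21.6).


M = (((-0.5)+27.3)/2, ((-10.5)+21.6)/2)
= (13.4, 5.55)

(13.4, 5.55)


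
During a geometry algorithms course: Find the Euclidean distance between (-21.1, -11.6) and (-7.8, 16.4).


dx=13.3, dy=28
d^2 = 13.3^2 + 28^2 = 960.89
d = sqrt(960.89) = 30.9982

30.9982


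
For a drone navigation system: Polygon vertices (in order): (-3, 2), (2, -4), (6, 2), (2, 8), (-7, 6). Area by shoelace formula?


Shoelace sum: ((-3)*(-4) - 2*2) + (2*2 - 6*(-4)) + (6*8 - 2*2) + (2*6 - (-7)*8) + ((-7)*2 - (-3)*6)
= 152
Area = |152|/2 = 76

76


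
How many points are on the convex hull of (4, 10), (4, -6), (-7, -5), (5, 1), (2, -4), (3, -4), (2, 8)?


Convex hull vertices (CCW): (-7, -5), (4, -6), (5, 1), (4, 10), (2, 8)
Count = 5

5


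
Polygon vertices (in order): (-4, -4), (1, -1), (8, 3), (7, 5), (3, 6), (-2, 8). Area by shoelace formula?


Shoelace sum: ((-4)*(-1) - 1*(-4)) + (1*3 - 8*(-1)) + (8*5 - 7*3) + (7*6 - 3*5) + (3*8 - (-2)*6) + ((-2)*(-4) - (-4)*8)
= 141
Area = |141|/2 = 70.5

70.5


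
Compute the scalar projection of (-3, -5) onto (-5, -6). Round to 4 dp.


u.v = 45, |v| = sqrt(61) = 7.8102
Scalar projection = u.v / |v| = 45 / sqrt(61) = 5.7617

5.7617


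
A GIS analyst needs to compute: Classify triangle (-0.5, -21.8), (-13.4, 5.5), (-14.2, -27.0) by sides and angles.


Side lengths squared: AB^2=911.7, BC^2=1056.89, CA^2=214.73
Sorted: [214.73, 911.7, 1056.89]
By sides: Scalene, By angles: Acute

Scalene, Acute


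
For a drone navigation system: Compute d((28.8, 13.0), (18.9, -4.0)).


dx=-9.9, dy=-17
d^2 = (-9.9)^2 + (-17)^2 = 387.01
d = sqrt(387.01) = 19.6726

19.6726


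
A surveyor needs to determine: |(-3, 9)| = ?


|u| = sqrt((-3)^2 + 9^2) = sqrt(90) = 9.4868

9.4868


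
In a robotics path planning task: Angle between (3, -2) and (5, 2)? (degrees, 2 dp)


u.v = 11, |u| = sqrt(13) = 3.6056, |v| = sqrt(29) = 5.3852
cos(theta) = u.v/(|u||v|) = 11/sqrt(377) = 0.566529
theta = acos(0.566529) = 55.49 degrees

55.49 degrees


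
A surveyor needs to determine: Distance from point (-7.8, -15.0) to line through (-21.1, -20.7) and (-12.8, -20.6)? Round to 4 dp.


|cross product| = 45.98
|line direction| = sqrt(68.9) = 8.3006
Distance = 45.98/sqrt(68.9) = 5.5394

5.5394


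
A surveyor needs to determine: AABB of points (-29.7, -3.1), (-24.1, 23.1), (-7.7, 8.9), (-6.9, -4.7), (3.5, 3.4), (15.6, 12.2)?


x range: [-29.7, 15.6]
y range: [-4.7, 23.1]
Bounding box: (-29.7,-4.7) to (15.6,23.1)

(-29.7,-4.7) to (15.6,23.1)


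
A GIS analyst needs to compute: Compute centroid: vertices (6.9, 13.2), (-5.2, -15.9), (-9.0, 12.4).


Centroid = ((x_A+x_B+x_C)/3, (y_A+y_B+y_C)/3)
= ((6.9+(-5.2)+(-9))/3, (13.2+(-15.9)+12.4)/3)
= (-2.4333, 3.2333)

(-2.4333, 3.2333)


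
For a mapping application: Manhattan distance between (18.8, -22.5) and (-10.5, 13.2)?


|18.8-(-10.5)| + |(-22.5)-13.2| = 29.3 + 35.7 = 65

65


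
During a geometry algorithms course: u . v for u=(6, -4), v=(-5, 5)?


u . v = u_x*v_x + u_y*v_y = 6*(-5) + (-4)*5
= (-30) + (-20) = -50

-50


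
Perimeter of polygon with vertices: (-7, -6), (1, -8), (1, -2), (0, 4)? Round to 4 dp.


Sides: (-7, -6)->(1, -8): sqrt(68) = 8.246211, (1, -8)->(1, -2): sqrt(36) = 6, (1, -2)->(0, 4): sqrt(37) = 6.082763, (0, 4)->(-7, -6): sqrt(149) = 12.206556
Sum = 32.53553
Perimeter = 32.5355

32.5355


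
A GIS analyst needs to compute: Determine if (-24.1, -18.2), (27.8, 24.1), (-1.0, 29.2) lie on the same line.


Cross product: (27.8-(-24.1))*(29.2-(-18.2)) - (24.1-(-18.2))*((-1)-(-24.1))
= 1482.93

No, not collinear


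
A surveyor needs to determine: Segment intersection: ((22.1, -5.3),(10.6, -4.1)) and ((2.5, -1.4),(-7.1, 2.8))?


Cross products: d1=-44.88, d2=-8.1, d3=-21.33, d4=-58.11
d1*d2 < 0 and d3*d4 < 0? no

No, they don't intersect


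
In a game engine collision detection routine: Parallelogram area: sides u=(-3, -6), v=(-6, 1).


|u x v| = |(-3)*1 - (-6)*(-6)|
= |(-3) - 36| = 39

39


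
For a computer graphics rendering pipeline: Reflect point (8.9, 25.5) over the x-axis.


Reflection over x-axis: (x,y) -> (x,-y)
(8.9, 25.5) -> (8.9, -25.5)

(8.9, -25.5)


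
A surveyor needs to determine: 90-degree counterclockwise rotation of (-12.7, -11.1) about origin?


90° CCW: (x,y) -> (-y, x)
(-12.7,-11.1) -> (11.1, -12.7)

(11.1, -12.7)


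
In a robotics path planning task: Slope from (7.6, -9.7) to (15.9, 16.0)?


slope = (y2-y1)/(x2-x1) = (16-(-9.7))/(15.9-7.6) = 25.7/8.3 = 3.0964

3.0964


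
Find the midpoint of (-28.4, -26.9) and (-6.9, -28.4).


M = (((-28.4)+(-6.9))/2, ((-26.9)+(-28.4))/2)
= (-17.65, -27.65)

(-17.65, -27.65)


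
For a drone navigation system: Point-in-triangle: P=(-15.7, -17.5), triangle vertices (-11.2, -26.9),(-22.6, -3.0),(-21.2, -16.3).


Cross products: AB x AP = 0.39, BC x BP = 71.47, CA x CP = 46.3
All same sign? yes

Yes, inside


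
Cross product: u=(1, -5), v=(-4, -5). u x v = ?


u x v = u_x*v_y - u_y*v_x = 1*(-5) - (-5)*(-4)
= (-5) - 20 = -25

-25


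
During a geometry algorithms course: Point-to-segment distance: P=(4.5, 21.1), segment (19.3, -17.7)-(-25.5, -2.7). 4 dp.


Project P onto AB: t = 0.5578 (clamped to [0,1])
Closest point on segment: (-5.6896, -9.3329)
Distance: 32.0935

32.0935


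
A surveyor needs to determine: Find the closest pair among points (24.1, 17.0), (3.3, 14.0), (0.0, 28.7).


d(P0,P1) = 21.0152, d(P0,P2) = 26.7899, d(P1,P2) = 15.0659
Closest: P1 and P2

Closest pair: (3.3, 14.0) and (0.0, 28.7), distance = 15.0659


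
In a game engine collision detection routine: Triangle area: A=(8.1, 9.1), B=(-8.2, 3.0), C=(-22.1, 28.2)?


Area = |x_A(y_B-y_C) + x_B(y_C-y_A) + x_C(y_A-y_B)|/2
= |(-204.12) + (-156.62) + (-134.81)|/2
= 495.55/2 = 247.775

247.775


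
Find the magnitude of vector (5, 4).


|u| = sqrt(5^2 + 4^2) = sqrt(41) = 6.4031

6.4031


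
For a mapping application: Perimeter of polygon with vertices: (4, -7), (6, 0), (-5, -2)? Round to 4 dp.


Sides: (4, -7)->(6, 0): sqrt(53) = 7.28011, (6, 0)->(-5, -2): sqrt(125) = 11.18034, (-5, -2)->(4, -7): sqrt(106) = 10.29563
Sum = 28.75608
Perimeter = 28.7561

28.7561


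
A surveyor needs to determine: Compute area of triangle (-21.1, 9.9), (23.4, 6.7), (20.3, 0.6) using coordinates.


Area = |x_A(y_B-y_C) + x_B(y_C-y_A) + x_C(y_A-y_B)|/2
= |(-128.71) + (-217.62) + 64.96|/2
= 281.37/2 = 140.685

140.685


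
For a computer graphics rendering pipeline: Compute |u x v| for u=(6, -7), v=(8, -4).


|u x v| = |6*(-4) - (-7)*8|
= |(-24) - (-56)| = 32

32


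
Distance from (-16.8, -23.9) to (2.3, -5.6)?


dx=19.1, dy=18.3
d^2 = 19.1^2 + 18.3^2 = 699.7
d = sqrt(699.7) = 26.4518

26.4518


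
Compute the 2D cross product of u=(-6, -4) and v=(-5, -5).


u x v = u_x*v_y - u_y*v_x = (-6)*(-5) - (-4)*(-5)
= 30 - 20 = 10

10


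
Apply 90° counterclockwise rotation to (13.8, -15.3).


90° CCW: (x,y) -> (-y, x)
(13.8,-15.3) -> (15.3, 13.8)

(15.3, 13.8)


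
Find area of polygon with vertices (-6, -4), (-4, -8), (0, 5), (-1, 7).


Shoelace sum: ((-6)*(-8) - (-4)*(-4)) + ((-4)*5 - 0*(-8)) + (0*7 - (-1)*5) + ((-1)*(-4) - (-6)*7)
= 63
Area = |63|/2 = 31.5

31.5


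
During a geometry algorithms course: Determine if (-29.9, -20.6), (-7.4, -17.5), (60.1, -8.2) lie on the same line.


Cross product: ((-7.4)-(-29.9))*((-8.2)-(-20.6)) - ((-17.5)-(-20.6))*(60.1-(-29.9))
= 0

Yes, collinear


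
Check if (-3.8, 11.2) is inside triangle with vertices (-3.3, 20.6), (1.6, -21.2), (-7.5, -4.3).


Cross products: AB x AP = -66.96, BC x BP = -203.58, CA x CP = -27.03
All same sign? yes

Yes, inside


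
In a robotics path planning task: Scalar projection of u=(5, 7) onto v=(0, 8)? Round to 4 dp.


u.v = 56, |v| = sqrt(64) = 8
Scalar projection = u.v / |v| = 56 / sqrt(64) = 7

7


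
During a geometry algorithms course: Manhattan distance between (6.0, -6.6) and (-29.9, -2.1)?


|6-(-29.9)| + |(-6.6)-(-2.1)| = 35.9 + 4.5 = 40.4

40.4


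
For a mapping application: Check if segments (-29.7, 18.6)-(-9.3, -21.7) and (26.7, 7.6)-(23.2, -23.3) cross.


Cross products: d1=-1781.26, d2=-1009.85, d3=2048.52, d4=1277.11
d1*d2 < 0 and d3*d4 < 0? no

No, they don't intersect


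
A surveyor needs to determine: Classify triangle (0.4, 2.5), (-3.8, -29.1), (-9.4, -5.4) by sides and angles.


Side lengths squared: AB^2=1016.2, BC^2=593.05, CA^2=158.45
Sorted: [158.45, 593.05, 1016.2]
By sides: Scalene, By angles: Obtuse

Scalene, Obtuse


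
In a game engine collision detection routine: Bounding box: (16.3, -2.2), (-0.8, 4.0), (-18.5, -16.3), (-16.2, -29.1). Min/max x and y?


x range: [-18.5, 16.3]
y range: [-29.1, 4]
Bounding box: (-18.5,-29.1) to (16.3,4)

(-18.5,-29.1) to (16.3,4)


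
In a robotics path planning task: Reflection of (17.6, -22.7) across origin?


Reflection over origin: (x,y) -> (-x,-y)
(17.6, -22.7) -> (-17.6, 22.7)

(-17.6, 22.7)


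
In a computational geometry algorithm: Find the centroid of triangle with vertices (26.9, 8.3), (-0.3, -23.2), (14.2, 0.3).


Centroid = ((x_A+x_B+x_C)/3, (y_A+y_B+y_C)/3)
= ((26.9+(-0.3)+14.2)/3, (8.3+(-23.2)+0.3)/3)
= (13.6, -4.8667)

(13.6, -4.8667)


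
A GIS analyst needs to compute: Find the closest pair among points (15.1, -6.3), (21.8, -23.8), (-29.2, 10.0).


d(P0,P1) = 18.7387, d(P0,P2) = 47.2036, d(P1,P2) = 61.1837
Closest: P0 and P1

Closest pair: (15.1, -6.3) and (21.8, -23.8), distance = 18.7387


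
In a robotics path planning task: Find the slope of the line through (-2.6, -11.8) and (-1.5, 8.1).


slope = (y2-y1)/(x2-x1) = (8.1-(-11.8))/((-1.5)-(-2.6)) = 19.9/1.1 = 18.0909

18.0909


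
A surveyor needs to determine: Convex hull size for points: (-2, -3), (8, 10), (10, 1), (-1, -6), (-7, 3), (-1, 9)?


Convex hull vertices (CCW): (-7, 3), (-1, -6), (10, 1), (8, 10), (-1, 9)
Count = 5

5


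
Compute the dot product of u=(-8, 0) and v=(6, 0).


u . v = u_x*v_x + u_y*v_y = (-8)*6 + 0*0
= (-48) + 0 = -48

-48


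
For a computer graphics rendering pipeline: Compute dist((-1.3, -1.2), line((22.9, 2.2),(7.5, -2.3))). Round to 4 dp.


|cross product| = 56.54
|line direction| = sqrt(257.41) = 16.044
Distance = 56.54/sqrt(257.41) = 3.5241

3.5241


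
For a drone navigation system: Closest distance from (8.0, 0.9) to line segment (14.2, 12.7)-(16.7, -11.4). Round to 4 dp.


Project P onto AB: t = 0.458 (clamped to [0,1])
Closest point on segment: (15.345, 1.6619)
Distance: 7.3844

7.3844


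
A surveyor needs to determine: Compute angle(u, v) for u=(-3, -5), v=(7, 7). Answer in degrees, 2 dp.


u.v = -56, |u| = sqrt(34) = 5.831, |v| = sqrt(98) = 9.8995
cos(theta) = u.v/(|u||v|) = -56/sqrt(3332) = -0.970143
theta = acos(-0.970143) = 165.96 degrees

165.96 degrees


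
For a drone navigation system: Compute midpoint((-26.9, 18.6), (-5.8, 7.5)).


M = (((-26.9)+(-5.8))/2, (18.6+7.5)/2)
= (-16.35, 13.05)

(-16.35, 13.05)


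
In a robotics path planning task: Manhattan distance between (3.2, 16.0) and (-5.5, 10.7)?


|3.2-(-5.5)| + |16-10.7| = 8.7 + 5.3 = 14

14


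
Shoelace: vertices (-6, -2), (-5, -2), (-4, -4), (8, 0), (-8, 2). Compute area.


Shoelace sum: ((-6)*(-2) - (-5)*(-2)) + ((-5)*(-4) - (-4)*(-2)) + ((-4)*0 - 8*(-4)) + (8*2 - (-8)*0) + ((-8)*(-2) - (-6)*2)
= 90
Area = |90|/2 = 45

45


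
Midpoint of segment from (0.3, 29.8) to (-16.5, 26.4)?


M = ((0.3+(-16.5))/2, (29.8+26.4)/2)
= (-8.1, 28.1)

(-8.1, 28.1)


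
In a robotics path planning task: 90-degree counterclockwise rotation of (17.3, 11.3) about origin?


90° CCW: (x,y) -> (-y, x)
(17.3,11.3) -> (-11.3, 17.3)

(-11.3, 17.3)


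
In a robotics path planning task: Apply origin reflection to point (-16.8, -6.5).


Reflection over origin: (x,y) -> (-x,-y)
(-16.8, -6.5) -> (16.8, 6.5)

(16.8, 6.5)


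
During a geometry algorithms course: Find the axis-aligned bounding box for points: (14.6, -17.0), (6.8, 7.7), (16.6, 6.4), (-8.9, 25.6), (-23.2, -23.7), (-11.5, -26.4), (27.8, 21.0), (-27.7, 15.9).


x range: [-27.7, 27.8]
y range: [-26.4, 25.6]
Bounding box: (-27.7,-26.4) to (27.8,25.6)

(-27.7,-26.4) to (27.8,25.6)


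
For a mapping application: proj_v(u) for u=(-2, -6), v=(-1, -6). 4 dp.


u.v = 38, |v| = sqrt(37) = 6.0828
Scalar projection = u.v / |v| = 38 / sqrt(37) = 6.2472

6.2472


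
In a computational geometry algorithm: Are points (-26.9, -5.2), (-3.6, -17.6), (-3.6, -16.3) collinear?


Cross product: ((-3.6)-(-26.9))*((-16.3)-(-5.2)) - ((-17.6)-(-5.2))*((-3.6)-(-26.9))
= 30.29

No, not collinear


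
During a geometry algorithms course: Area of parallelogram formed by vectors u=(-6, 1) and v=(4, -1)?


|u x v| = |(-6)*(-1) - 1*4|
= |6 - 4| = 2

2


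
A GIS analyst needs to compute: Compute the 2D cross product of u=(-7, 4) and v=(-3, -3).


u x v = u_x*v_y - u_y*v_x = (-7)*(-3) - 4*(-3)
= 21 - (-12) = 33

33


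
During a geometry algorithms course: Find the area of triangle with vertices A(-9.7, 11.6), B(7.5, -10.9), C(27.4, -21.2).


Area = |x_A(y_B-y_C) + x_B(y_C-y_A) + x_C(y_A-y_B)|/2
= |(-99.91) + (-246) + 616.5|/2
= 270.59/2 = 135.295

135.295


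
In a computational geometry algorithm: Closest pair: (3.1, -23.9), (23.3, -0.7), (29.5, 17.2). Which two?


d(P0,P1) = 30.7617, d(P0,P2) = 48.8484, d(P1,P2) = 18.9433
Closest: P1 and P2

Closest pair: (23.3, -0.7) and (29.5, 17.2), distance = 18.9433


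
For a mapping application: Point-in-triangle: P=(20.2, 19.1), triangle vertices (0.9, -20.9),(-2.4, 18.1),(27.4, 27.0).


Cross products: AB x AP = -884.7, BC x BP = -171.34, CA x CP = -135.53
All same sign? yes

Yes, inside


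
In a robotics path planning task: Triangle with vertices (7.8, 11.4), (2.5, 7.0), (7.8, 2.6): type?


Side lengths squared: AB^2=47.45, BC^2=47.45, CA^2=77.44
Sorted: [47.45, 47.45, 77.44]
By sides: Isosceles, By angles: Acute

Isosceles, Acute


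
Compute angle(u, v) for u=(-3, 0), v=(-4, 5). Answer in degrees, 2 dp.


u.v = 12, |u| = sqrt(9) = 3, |v| = sqrt(41) = 6.4031
cos(theta) = u.v/(|u||v|) = 12/sqrt(369) = 0.624695
theta = acos(0.624695) = 51.34 degrees

51.34 degrees


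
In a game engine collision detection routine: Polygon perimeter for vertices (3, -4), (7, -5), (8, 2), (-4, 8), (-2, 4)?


Sides: (3, -4)->(7, -5): sqrt(17) = 4.123106, (7, -5)->(8, 2): sqrt(50) = 7.071068, (8, 2)->(-4, 8): sqrt(180) = 13.416408, (-4, 8)->(-2, 4): sqrt(20) = 4.472136, (-2, 4)->(3, -4): sqrt(89) = 9.433981
Sum = 38.516699
Perimeter = 38.5167

38.5167


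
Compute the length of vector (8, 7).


|u| = sqrt(8^2 + 7^2) = sqrt(113) = 10.6301

10.6301


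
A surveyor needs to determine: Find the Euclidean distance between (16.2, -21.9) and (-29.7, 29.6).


dx=-45.9, dy=51.5
d^2 = (-45.9)^2 + 51.5^2 = 4759.06
d = sqrt(4759.06) = 68.9859

68.9859


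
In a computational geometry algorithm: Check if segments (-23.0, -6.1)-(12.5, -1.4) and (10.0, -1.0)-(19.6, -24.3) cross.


Cross products: d1=-817.86, d2=54.41, d3=25.95, d4=-846.32
d1*d2 < 0 and d3*d4 < 0? yes

Yes, they intersect


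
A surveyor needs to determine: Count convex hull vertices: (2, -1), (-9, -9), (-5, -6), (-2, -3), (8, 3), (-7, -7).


Convex hull vertices (CCW): (-9, -9), (8, 3), (-2, -3), (-7, -7)
Count = 4

4


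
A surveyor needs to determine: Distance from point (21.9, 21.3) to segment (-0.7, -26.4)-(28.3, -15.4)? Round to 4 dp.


Project P onto AB: t = 1 (clamped to [0,1])
Closest point on segment: (28.3, -15.4)
Distance: 37.2539

37.2539


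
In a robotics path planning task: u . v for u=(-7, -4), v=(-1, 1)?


u . v = u_x*v_x + u_y*v_y = (-7)*(-1) + (-4)*1
= 7 + (-4) = 3

3


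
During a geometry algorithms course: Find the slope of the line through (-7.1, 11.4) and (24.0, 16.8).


slope = (y2-y1)/(x2-x1) = (16.8-11.4)/(24-(-7.1)) = 5.4/31.1 = 0.1736

0.1736


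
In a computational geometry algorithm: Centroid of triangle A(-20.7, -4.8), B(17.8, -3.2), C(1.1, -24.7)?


Centroid = ((x_A+x_B+x_C)/3, (y_A+y_B+y_C)/3)
= (((-20.7)+17.8+1.1)/3, ((-4.8)+(-3.2)+(-24.7))/3)
= (-0.6, -10.9)

(-0.6, -10.9)


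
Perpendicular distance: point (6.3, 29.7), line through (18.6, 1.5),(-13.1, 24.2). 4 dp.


|cross product| = 614.73
|line direction| = sqrt(1520.18) = 38.9895
Distance = 614.73/sqrt(1520.18) = 15.7666

15.7666


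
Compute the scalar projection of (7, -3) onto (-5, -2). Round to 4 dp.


u.v = -29, |v| = sqrt(29) = 5.3852
Scalar projection = u.v / |v| = -29 / sqrt(29) = -5.3852

-5.3852


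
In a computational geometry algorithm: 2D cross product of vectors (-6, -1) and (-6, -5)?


u x v = u_x*v_y - u_y*v_x = (-6)*(-5) - (-1)*(-6)
= 30 - 6 = 24

24


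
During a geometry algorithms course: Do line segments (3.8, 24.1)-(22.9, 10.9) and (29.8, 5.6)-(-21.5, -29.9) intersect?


Cross products: d1=-1872.05, d2=-516.84, d3=-10.15, d4=-1365.36
d1*d2 < 0 and d3*d4 < 0? no

No, they don't intersect


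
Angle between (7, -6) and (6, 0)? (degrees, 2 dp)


u.v = 42, |u| = sqrt(85) = 9.2195, |v| = sqrt(36) = 6
cos(theta) = u.v/(|u||v|) = 42/sqrt(3060) = 0.759257
theta = acos(0.759257) = 40.6 degrees

40.6 degrees


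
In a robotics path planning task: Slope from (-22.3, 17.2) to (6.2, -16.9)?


slope = (y2-y1)/(x2-x1) = ((-16.9)-17.2)/(6.2-(-22.3)) = (-34.1)/28.5 = -1.1965

-1.1965


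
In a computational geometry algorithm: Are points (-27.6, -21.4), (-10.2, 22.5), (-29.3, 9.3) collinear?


Cross product: ((-10.2)-(-27.6))*(9.3-(-21.4)) - (22.5-(-21.4))*((-29.3)-(-27.6))
= 608.81

No, not collinear


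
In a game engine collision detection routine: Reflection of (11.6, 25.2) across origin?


Reflection over origin: (x,y) -> (-x,-y)
(11.6, 25.2) -> (-11.6, -25.2)

(-11.6, -25.2)


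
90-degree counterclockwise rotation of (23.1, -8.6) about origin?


90° CCW: (x,y) -> (-y, x)
(23.1,-8.6) -> (8.6, 23.1)

(8.6, 23.1)


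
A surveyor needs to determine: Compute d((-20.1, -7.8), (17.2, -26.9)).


dx=37.3, dy=-19.1
d^2 = 37.3^2 + (-19.1)^2 = 1756.1
d = sqrt(1756.1) = 41.9058

41.9058


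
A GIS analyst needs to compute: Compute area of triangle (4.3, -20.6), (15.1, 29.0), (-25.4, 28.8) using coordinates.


Area = |x_A(y_B-y_C) + x_B(y_C-y_A) + x_C(y_A-y_B)|/2
= |0.86 + 745.94 + 1259.84|/2
= 2006.64/2 = 1003.32

1003.32


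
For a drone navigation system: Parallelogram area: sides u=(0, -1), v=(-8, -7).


|u x v| = |0*(-7) - (-1)*(-8)|
= |0 - 8| = 8

8


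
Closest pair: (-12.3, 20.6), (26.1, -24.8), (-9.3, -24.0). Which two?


d(P0,P1) = 59.4619, d(P0,P2) = 44.7008, d(P1,P2) = 35.409
Closest: P1 and P2

Closest pair: (26.1, -24.8) and (-9.3, -24.0), distance = 35.409


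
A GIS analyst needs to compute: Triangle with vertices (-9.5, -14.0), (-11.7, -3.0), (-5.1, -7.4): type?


Side lengths squared: AB^2=125.84, BC^2=62.92, CA^2=62.92
Sorted: [62.92, 62.92, 125.84]
By sides: Isosceles, By angles: Right

Isosceles, Right


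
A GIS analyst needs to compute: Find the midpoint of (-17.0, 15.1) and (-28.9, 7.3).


M = (((-17)+(-28.9))/2, (15.1+7.3)/2)
= (-22.95, 11.2)

(-22.95, 11.2)


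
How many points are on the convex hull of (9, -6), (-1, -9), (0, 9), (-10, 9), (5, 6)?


Convex hull vertices (CCW): (-10, 9), (-1, -9), (9, -6), (5, 6), (0, 9)
Count = 5

5


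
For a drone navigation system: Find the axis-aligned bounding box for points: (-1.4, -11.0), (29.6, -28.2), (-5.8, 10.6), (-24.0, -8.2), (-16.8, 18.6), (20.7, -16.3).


x range: [-24, 29.6]
y range: [-28.2, 18.6]
Bounding box: (-24,-28.2) to (29.6,18.6)

(-24,-28.2) to (29.6,18.6)


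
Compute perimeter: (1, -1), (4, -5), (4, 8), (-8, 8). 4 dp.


Sides: (1, -1)->(4, -5): sqrt(25) = 5, (4, -5)->(4, 8): sqrt(169) = 13, (4, 8)->(-8, 8): sqrt(144) = 12, (-8, 8)->(1, -1): sqrt(162) = 12.727922
Sum = 42.727922
Perimeter = 42.7279

42.7279


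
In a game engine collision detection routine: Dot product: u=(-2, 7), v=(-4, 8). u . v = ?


u . v = u_x*v_x + u_y*v_y = (-2)*(-4) + 7*8
= 8 + 56 = 64

64


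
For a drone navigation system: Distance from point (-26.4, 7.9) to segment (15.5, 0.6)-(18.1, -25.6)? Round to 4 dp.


Project P onto AB: t = 0 (clamped to [0,1])
Closest point on segment: (15.5, 0.6)
Distance: 42.5312

42.5312


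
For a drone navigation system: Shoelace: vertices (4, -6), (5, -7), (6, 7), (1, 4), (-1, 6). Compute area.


Shoelace sum: (4*(-7) - 5*(-6)) + (5*7 - 6*(-7)) + (6*4 - 1*7) + (1*6 - (-1)*4) + ((-1)*(-6) - 4*6)
= 88
Area = |88|/2 = 44

44


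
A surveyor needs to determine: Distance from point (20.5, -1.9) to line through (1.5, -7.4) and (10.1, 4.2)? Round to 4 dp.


|cross product| = 173.1
|line direction| = sqrt(208.52) = 14.4402
Distance = 173.1/sqrt(208.52) = 11.9874

11.9874


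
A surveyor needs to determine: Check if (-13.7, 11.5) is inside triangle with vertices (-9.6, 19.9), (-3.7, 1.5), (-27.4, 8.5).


Cross products: AB x AP = -125, BC x BP = -167, CA x CP = -102.78
All same sign? yes

Yes, inside


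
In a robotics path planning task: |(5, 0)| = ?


|u| = sqrt(5^2 + 0^2) = sqrt(25) = 5

5


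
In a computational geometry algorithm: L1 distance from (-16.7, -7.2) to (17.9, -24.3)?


|(-16.7)-17.9| + |(-7.2)-(-24.3)| = 34.6 + 17.1 = 51.7

51.7


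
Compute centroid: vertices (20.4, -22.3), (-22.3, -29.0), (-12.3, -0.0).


Centroid = ((x_A+x_B+x_C)/3, (y_A+y_B+y_C)/3)
= ((20.4+(-22.3)+(-12.3))/3, ((-22.3)+(-29)+0)/3)
= (-4.7333, -17.1)

(-4.7333, -17.1)


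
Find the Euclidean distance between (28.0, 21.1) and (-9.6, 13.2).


dx=-37.6, dy=-7.9
d^2 = (-37.6)^2 + (-7.9)^2 = 1476.17
d = sqrt(1476.17) = 38.421

38.421


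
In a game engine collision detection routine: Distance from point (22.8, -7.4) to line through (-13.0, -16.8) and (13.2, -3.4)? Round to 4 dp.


|cross product| = 233.44
|line direction| = sqrt(866) = 29.4279
Distance = 233.44/sqrt(866) = 7.9326

7.9326


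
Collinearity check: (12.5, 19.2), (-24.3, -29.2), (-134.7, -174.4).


Cross product: ((-24.3)-12.5)*((-174.4)-19.2) - ((-29.2)-19.2)*((-134.7)-12.5)
= 0

Yes, collinear


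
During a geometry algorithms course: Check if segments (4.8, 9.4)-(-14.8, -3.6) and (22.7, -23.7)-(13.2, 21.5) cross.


Cross products: d1=494.63, d2=1504.05, d3=881.46, d4=-127.96
d1*d2 < 0 and d3*d4 < 0? no

No, they don't intersect


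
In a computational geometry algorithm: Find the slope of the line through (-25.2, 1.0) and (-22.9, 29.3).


slope = (y2-y1)/(x2-x1) = (29.3-1)/((-22.9)-(-25.2)) = 28.3/2.3 = 12.3043

12.3043


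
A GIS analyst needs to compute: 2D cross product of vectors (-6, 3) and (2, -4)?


u x v = u_x*v_y - u_y*v_x = (-6)*(-4) - 3*2
= 24 - 6 = 18

18


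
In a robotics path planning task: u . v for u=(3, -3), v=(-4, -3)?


u . v = u_x*v_x + u_y*v_y = 3*(-4) + (-3)*(-3)
= (-12) + 9 = -3

-3


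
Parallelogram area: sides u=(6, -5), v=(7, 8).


|u x v| = |6*8 - (-5)*7|
= |48 - (-35)| = 83

83


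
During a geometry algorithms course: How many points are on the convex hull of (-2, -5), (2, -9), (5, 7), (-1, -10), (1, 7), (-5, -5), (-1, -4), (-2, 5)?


Convex hull vertices (CCW): (-5, -5), (-1, -10), (2, -9), (5, 7), (1, 7), (-2, 5)
Count = 6

6


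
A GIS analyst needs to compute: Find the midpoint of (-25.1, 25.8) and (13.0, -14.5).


M = (((-25.1)+13)/2, (25.8+(-14.5))/2)
= (-6.05, 5.65)

(-6.05, 5.65)


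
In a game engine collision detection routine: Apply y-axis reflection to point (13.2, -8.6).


Reflection over y-axis: (x,y) -> (-x,y)
(13.2, -8.6) -> (-13.2, -8.6)

(-13.2, -8.6)


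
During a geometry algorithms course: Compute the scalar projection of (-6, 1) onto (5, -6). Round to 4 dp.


u.v = -36, |v| = sqrt(61) = 7.8102
Scalar projection = u.v / |v| = -36 / sqrt(61) = -4.6093

-4.6093


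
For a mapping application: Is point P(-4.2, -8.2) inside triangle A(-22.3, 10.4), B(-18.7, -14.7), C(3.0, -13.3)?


Cross products: AB x AP = 387.35, BC x BP = 120.75, CA x CP = 41.61
All same sign? yes

Yes, inside


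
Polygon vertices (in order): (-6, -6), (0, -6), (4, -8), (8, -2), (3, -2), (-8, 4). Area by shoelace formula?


Shoelace sum: ((-6)*(-6) - 0*(-6)) + (0*(-8) - 4*(-6)) + (4*(-2) - 8*(-8)) + (8*(-2) - 3*(-2)) + (3*4 - (-8)*(-2)) + ((-8)*(-6) - (-6)*4)
= 174
Area = |174|/2 = 87

87


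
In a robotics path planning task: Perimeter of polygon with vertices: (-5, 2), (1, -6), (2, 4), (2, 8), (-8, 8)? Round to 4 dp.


Sides: (-5, 2)->(1, -6): sqrt(100) = 10, (1, -6)->(2, 4): sqrt(101) = 10.049876, (2, 4)->(2, 8): sqrt(16) = 4, (2, 8)->(-8, 8): sqrt(100) = 10, (-8, 8)->(-5, 2): sqrt(45) = 6.708204
Sum = 40.75808
Perimeter = 40.7581

40.7581


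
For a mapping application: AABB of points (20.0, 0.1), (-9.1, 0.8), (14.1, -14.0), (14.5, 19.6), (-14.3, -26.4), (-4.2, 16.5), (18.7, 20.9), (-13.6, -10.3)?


x range: [-14.3, 20]
y range: [-26.4, 20.9]
Bounding box: (-14.3,-26.4) to (20,20.9)

(-14.3,-26.4) to (20,20.9)


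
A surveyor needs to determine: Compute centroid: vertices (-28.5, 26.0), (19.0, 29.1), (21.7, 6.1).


Centroid = ((x_A+x_B+x_C)/3, (y_A+y_B+y_C)/3)
= (((-28.5)+19+21.7)/3, (26+29.1+6.1)/3)
= (4.0667, 20.4)

(4.0667, 20.4)


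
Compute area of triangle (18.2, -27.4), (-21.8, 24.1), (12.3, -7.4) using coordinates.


Area = |x_A(y_B-y_C) + x_B(y_C-y_A) + x_C(y_A-y_B)|/2
= |573.3 + (-436) + (-633.45)|/2
= 496.15/2 = 248.075

248.075


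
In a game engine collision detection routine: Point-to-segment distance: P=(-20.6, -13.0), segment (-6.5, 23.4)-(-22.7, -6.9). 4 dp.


Project P onto AB: t = 1 (clamped to [0,1])
Closest point on segment: (-22.7, -6.9)
Distance: 6.4514

6.4514


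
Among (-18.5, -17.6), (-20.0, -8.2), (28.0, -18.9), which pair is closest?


d(P0,P1) = 9.5189, d(P0,P2) = 46.5182, d(P1,P2) = 49.1781
Closest: P0 and P1

Closest pair: (-18.5, -17.6) and (-20.0, -8.2), distance = 9.5189


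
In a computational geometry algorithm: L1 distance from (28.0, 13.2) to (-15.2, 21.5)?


|28-(-15.2)| + |13.2-21.5| = 43.2 + 8.3 = 51.5

51.5


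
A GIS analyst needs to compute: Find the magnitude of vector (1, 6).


|u| = sqrt(1^2 + 6^2) = sqrt(37) = 6.0828

6.0828


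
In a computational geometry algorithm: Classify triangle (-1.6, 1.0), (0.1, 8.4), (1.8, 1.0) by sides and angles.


Side lengths squared: AB^2=57.65, BC^2=57.65, CA^2=11.56
Sorted: [11.56, 57.65, 57.65]
By sides: Isosceles, By angles: Acute

Isosceles, Acute


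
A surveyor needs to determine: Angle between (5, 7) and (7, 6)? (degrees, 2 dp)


u.v = 77, |u| = sqrt(74) = 8.6023, |v| = sqrt(85) = 9.2195
cos(theta) = u.v/(|u||v|) = 77/sqrt(6290) = 0.97088
theta = acos(0.97088) = 13.86 degrees

13.86 degrees


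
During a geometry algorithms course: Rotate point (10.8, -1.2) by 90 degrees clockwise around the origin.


90° CW: (x,y) -> (y, -x)
(10.8,-1.2) -> (-1.2, -10.8)

(-1.2, -10.8)


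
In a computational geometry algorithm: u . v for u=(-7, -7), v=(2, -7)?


u . v = u_x*v_x + u_y*v_y = (-7)*2 + (-7)*(-7)
= (-14) + 49 = 35

35


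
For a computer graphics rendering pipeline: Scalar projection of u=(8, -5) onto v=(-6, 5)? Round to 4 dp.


u.v = -73, |v| = sqrt(61) = 7.8102
Scalar projection = u.v / |v| = -73 / sqrt(61) = -9.3467

-9.3467


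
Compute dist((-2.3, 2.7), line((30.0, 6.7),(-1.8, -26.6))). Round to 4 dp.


|cross product| = 948.39
|line direction| = sqrt(2120.13) = 46.0449
Distance = 948.39/sqrt(2120.13) = 20.5971

20.5971


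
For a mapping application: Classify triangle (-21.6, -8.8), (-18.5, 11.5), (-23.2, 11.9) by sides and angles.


Side lengths squared: AB^2=421.7, BC^2=22.25, CA^2=431.05
Sorted: [22.25, 421.7, 431.05]
By sides: Scalene, By angles: Acute

Scalene, Acute


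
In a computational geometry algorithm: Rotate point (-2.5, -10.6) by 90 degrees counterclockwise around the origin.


90° CCW: (x,y) -> (-y, x)
(-2.5,-10.6) -> (10.6, -2.5)

(10.6, -2.5)


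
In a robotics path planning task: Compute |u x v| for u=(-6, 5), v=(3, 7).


|u x v| = |(-6)*7 - 5*3|
= |(-42) - 15| = 57

57


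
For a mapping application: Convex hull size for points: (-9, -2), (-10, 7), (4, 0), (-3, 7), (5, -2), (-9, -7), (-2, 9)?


Convex hull vertices (CCW): (-10, 7), (-9, -7), (5, -2), (4, 0), (-2, 9)
Count = 5

5


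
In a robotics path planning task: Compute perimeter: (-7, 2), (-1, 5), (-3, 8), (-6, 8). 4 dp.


Sides: (-7, 2)->(-1, 5): sqrt(45) = 6.708204, (-1, 5)->(-3, 8): sqrt(13) = 3.605551, (-3, 8)->(-6, 8): sqrt(9) = 3, (-6, 8)->(-7, 2): sqrt(37) = 6.082763
Sum = 19.396518
Perimeter = 19.3965

19.3965


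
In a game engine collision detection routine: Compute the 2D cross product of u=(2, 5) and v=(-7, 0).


u x v = u_x*v_y - u_y*v_x = 2*0 - 5*(-7)
= 0 - (-35) = 35

35


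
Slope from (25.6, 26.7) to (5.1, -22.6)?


slope = (y2-y1)/(x2-x1) = ((-22.6)-26.7)/(5.1-25.6) = (-49.3)/(-20.5) = 2.4049

2.4049


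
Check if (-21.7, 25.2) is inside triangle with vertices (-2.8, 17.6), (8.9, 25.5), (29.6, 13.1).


Cross products: AB x AP = 238.23, BC x BP = -385.65, CA x CP = -161.19
All same sign? no

No, outside


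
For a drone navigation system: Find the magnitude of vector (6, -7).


|u| = sqrt(6^2 + (-7)^2) = sqrt(85) = 9.2195

9.2195


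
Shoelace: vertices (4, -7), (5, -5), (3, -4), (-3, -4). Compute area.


Shoelace sum: (4*(-5) - 5*(-7)) + (5*(-4) - 3*(-5)) + (3*(-4) - (-3)*(-4)) + ((-3)*(-7) - 4*(-4))
= 23
Area = |23|/2 = 11.5

11.5


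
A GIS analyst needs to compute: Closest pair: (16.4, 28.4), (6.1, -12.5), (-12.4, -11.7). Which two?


d(P0,P1) = 42.177, d(P0,P2) = 49.3705, d(P1,P2) = 18.5173
Closest: P1 and P2

Closest pair: (6.1, -12.5) and (-12.4, -11.7), distance = 18.5173


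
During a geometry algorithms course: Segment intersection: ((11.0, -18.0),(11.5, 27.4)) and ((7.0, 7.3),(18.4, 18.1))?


Cross products: d1=-331.62, d2=180.54, d3=194.25, d4=-317.91
d1*d2 < 0 and d3*d4 < 0? yes

Yes, they intersect


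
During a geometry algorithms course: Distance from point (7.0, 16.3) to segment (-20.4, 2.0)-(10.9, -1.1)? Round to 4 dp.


Project P onto AB: t = 0.8221 (clamped to [0,1])
Closest point on segment: (5.3313, -0.5485)
Distance: 16.9309

16.9309


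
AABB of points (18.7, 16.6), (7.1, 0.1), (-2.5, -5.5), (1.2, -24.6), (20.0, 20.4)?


x range: [-2.5, 20]
y range: [-24.6, 20.4]
Bounding box: (-2.5,-24.6) to (20,20.4)

(-2.5,-24.6) to (20,20.4)


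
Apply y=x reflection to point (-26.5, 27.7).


Reflection over y=x: (x,y) -> (y,x)
(-26.5, 27.7) -> (27.7, -26.5)

(27.7, -26.5)


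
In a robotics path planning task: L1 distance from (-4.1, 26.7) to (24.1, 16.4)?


|(-4.1)-24.1| + |26.7-16.4| = 28.2 + 10.3 = 38.5

38.5


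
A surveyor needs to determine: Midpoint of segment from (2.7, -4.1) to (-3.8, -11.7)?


M = ((2.7+(-3.8))/2, ((-4.1)+(-11.7))/2)
= (-0.55, -7.9)

(-0.55, -7.9)


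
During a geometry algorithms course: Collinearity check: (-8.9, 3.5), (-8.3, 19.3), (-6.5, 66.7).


Cross product: ((-8.3)-(-8.9))*(66.7-3.5) - (19.3-3.5)*((-6.5)-(-8.9))
= 0

Yes, collinear


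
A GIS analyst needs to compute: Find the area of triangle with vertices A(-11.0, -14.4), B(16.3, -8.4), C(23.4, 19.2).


Area = |x_A(y_B-y_C) + x_B(y_C-y_A) + x_C(y_A-y_B)|/2
= |303.6 + 547.68 + (-140.4)|/2
= 710.88/2 = 355.44

355.44


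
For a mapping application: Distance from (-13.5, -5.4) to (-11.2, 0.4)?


dx=2.3, dy=5.8
d^2 = 2.3^2 + 5.8^2 = 38.93
d = sqrt(38.93) = 6.2394

6.2394


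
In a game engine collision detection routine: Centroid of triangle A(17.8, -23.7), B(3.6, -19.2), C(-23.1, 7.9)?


Centroid = ((x_A+x_B+x_C)/3, (y_A+y_B+y_C)/3)
= ((17.8+3.6+(-23.1))/3, ((-23.7)+(-19.2)+7.9)/3)
= (-0.5667, -11.6667)

(-0.5667, -11.6667)


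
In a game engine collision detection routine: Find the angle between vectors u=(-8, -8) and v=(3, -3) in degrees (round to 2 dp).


u.v = 0, |u| = sqrt(128) = 11.3137, |v| = sqrt(18) = 4.2426
cos(theta) = u.v/(|u||v|) = 0/sqrt(2304) = 0
theta = acos(0) = 90 degrees

90 degrees


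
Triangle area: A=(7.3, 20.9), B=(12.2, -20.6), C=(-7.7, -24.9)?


Area = |x_A(y_B-y_C) + x_B(y_C-y_A) + x_C(y_A-y_B)|/2
= |31.39 + (-558.76) + (-319.55)|/2
= 846.92/2 = 423.46

423.46


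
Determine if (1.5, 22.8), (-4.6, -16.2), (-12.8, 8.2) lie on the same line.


Cross product: ((-4.6)-1.5)*(8.2-22.8) - ((-16.2)-22.8)*((-12.8)-1.5)
= -468.64

No, not collinear


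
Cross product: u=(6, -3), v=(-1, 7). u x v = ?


u x v = u_x*v_y - u_y*v_x = 6*7 - (-3)*(-1)
= 42 - 3 = 39

39


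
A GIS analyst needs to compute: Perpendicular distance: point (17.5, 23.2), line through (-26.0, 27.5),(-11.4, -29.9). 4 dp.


|cross product| = 2434.12
|line direction| = sqrt(3507.92) = 59.2277
Distance = 2434.12/sqrt(3507.92) = 41.0977

41.0977


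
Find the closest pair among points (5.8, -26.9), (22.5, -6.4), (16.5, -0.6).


d(P0,P1) = 26.4413, d(P0,P2) = 28.3933, d(P1,P2) = 8.3451
Closest: P1 and P2

Closest pair: (22.5, -6.4) and (16.5, -0.6), distance = 8.3451


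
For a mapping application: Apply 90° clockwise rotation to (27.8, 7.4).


90° CW: (x,y) -> (y, -x)
(27.8,7.4) -> (7.4, -27.8)

(7.4, -27.8)
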